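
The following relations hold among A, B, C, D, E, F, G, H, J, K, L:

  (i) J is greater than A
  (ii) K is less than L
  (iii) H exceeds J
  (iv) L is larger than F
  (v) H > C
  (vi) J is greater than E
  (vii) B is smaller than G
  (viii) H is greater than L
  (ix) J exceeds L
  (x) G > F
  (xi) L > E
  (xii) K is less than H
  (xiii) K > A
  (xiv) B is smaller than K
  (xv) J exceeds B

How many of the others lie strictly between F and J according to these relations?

1

Chaining upward from F reaches: G, L, H.
Chaining downward from J reaches: A, B, E, K, L.
Strictly between F and J are those in both lists: L — 1 element.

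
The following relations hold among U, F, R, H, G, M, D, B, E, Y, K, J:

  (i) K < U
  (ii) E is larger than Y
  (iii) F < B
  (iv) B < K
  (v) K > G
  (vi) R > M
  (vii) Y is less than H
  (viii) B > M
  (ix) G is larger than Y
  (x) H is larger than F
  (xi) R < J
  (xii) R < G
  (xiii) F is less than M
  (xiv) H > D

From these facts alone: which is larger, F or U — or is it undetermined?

Chaining the given relations: F < M < B < K < U.
So U is larger.

U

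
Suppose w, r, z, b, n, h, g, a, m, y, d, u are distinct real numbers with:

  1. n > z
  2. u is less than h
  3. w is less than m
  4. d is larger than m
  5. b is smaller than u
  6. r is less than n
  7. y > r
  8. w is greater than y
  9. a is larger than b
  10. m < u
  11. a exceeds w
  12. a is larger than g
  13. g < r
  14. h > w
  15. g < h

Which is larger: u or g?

Following the relations from g: g < r < y < w < m < u.
So g < u; u is the larger of the two.

u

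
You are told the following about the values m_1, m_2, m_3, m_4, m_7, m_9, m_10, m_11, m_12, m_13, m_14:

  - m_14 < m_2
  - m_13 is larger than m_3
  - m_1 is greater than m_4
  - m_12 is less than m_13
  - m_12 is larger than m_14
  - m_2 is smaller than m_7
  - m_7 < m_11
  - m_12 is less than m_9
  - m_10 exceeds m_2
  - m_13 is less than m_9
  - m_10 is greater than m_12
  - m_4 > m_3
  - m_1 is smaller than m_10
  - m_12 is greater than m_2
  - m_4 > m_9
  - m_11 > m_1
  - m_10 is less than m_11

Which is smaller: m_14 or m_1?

m_14 < m_2 and m_2 < m_12 give m_14 < m_12.
With m_12 < m_13: m_14 < m_2 < m_12 < m_13.
With m_13 < m_9: m_14 < m_2 < m_12 < m_13 < m_9.
Then m_9 < m_4 extends the chain to m_4.
With m_4 < m_1: m_14 < m_2 < m_12 < m_13 < m_9 < m_4 < m_1.
So m_14 < m_1; m_14 is the smaller of the two.

m_14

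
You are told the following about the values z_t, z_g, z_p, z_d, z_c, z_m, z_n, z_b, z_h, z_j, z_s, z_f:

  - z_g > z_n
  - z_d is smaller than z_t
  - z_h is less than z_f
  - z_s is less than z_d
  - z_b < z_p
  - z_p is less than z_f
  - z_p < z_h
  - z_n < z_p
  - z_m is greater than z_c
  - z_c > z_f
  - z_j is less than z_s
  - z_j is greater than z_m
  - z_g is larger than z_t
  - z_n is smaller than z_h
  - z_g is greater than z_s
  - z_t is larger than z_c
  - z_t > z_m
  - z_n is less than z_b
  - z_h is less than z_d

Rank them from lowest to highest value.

The consecutive links are each given: z_n < z_b; z_b < z_p; z_p < z_h; z_h < z_f; z_f < z_c; z_c < z_m; z_m < z_j; z_j < z_s; z_s < z_d; z_d < z_t; z_t < z_g.

z_n < z_b < z_p < z_h < z_f < z_c < z_m < z_j < z_s < z_d < z_t < z_g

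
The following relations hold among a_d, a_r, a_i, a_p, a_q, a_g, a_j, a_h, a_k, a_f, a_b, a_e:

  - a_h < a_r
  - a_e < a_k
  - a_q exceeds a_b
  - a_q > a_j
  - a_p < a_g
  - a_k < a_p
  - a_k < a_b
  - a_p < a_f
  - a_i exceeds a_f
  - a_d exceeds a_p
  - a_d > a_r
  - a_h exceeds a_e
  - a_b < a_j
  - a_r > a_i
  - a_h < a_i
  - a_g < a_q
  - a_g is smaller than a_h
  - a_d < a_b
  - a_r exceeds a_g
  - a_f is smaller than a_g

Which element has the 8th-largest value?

a_g

Chaining the given pairs: a_e < a_k < a_p < a_f < a_g < a_h < a_i < a_r < a_d < a_b < a_j < a_q.
Counting 8 from the largest end gives a_g.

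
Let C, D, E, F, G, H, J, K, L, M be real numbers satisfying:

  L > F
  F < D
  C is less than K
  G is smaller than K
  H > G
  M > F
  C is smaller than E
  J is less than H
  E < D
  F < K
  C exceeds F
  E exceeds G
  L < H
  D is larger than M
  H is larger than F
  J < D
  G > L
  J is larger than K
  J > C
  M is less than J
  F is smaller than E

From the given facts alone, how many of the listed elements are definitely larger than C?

The elements the relations force above C are K, E, J, D, H — no chain reaches any other.
That is 5.

5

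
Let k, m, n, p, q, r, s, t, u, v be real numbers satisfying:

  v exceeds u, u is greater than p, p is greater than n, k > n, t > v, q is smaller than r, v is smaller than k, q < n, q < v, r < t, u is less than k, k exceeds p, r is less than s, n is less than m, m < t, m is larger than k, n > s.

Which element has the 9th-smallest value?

m

The consecutive relations fix a unique order: q < r < s < n < p < u < v < k < m < t.
Counting 9 from the smallest end gives m.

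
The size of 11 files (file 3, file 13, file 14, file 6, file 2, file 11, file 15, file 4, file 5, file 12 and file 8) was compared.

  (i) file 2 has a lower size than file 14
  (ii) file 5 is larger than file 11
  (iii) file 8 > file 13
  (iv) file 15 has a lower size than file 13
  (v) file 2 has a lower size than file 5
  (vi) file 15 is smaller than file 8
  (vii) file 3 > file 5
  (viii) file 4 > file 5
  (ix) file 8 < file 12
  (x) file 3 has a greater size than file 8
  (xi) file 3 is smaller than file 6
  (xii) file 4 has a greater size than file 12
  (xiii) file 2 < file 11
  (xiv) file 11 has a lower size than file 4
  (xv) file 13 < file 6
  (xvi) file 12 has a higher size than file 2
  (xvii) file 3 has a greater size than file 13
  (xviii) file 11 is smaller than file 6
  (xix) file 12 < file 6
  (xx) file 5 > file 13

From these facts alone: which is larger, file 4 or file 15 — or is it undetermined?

The relevant relations are file 15 < file 13; file 13 < file 8; file 8 < file 12; file 12 < file 4.
Together: file 15 < file 13 < file 8 < file 12 < file 4.
So file 4 is larger.

file 4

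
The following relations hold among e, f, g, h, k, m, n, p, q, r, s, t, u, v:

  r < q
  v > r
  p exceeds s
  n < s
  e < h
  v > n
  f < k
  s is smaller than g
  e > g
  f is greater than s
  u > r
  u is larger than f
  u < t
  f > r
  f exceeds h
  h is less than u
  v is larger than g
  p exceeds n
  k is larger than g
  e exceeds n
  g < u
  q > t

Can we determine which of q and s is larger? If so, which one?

q

s < g and g < e give s < e.
With e < h: s < g < e < h.
Then h < f extends the chain to f.
Then f < u extends the chain to u.
With u < t: s < g < e < h < f < u < t.
With t < q: s < g < e < h < f < u < t < q.
So q is larger.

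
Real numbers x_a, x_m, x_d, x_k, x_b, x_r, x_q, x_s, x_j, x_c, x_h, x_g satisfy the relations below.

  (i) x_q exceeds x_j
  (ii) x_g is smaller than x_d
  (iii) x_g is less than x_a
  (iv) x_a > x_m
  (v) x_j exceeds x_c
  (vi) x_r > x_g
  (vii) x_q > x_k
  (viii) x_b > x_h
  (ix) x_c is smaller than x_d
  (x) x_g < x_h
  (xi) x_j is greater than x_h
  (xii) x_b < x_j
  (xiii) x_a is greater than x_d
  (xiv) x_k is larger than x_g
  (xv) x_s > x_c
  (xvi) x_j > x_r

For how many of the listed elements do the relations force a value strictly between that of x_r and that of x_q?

The relations place x_r below x_q. An element lies strictly between them when it is forced above x_r and also forced below x_q.
Above x_r: {x_j}. Below x_q: {x_g, x_c, x_k, x_h, x_b, x_j}.
Intersection: {x_j} — 1.

1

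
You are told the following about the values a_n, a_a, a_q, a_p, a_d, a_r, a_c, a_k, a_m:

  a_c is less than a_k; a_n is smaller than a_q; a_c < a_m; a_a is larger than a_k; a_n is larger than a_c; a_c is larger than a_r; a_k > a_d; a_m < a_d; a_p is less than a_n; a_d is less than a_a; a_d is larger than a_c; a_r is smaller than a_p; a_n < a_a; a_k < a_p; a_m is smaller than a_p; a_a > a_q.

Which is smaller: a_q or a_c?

a_c < a_m and a_m < a_d give a_c < a_d.
With a_d < a_k: a_c < a_m < a_d < a_k.
With a_k < a_p: a_c < a_m < a_d < a_k < a_p.
Then a_p < a_n extends the chain to a_n.
Then a_n < a_q extends the chain to a_q.
So a_c < a_q; a_c is the smaller of the two.

a_c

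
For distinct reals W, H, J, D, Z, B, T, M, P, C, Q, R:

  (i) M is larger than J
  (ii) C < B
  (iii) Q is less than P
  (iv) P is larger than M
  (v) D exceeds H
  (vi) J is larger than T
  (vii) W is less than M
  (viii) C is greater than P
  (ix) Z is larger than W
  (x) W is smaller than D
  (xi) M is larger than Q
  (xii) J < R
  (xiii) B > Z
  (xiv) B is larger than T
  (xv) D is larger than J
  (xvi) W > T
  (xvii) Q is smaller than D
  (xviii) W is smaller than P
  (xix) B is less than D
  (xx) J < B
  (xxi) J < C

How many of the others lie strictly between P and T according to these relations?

Chaining upward from T reaches: J, W, M, R, C, Z, B, D.
Chaining downward from P reaches: J, Q, W, M.
Strictly between T and P are those in both lists: J, W, M — 3 elements.

3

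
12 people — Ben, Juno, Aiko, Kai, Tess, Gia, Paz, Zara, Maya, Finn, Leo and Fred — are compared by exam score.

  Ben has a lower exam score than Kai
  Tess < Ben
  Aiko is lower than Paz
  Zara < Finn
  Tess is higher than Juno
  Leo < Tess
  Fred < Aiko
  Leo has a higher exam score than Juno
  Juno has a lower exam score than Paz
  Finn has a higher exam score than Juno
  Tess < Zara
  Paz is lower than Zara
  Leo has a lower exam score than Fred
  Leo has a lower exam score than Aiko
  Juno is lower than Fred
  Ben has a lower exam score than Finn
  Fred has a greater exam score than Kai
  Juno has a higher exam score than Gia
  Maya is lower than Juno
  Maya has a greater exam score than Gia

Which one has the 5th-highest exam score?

Chaining the given pairs: Gia < Maya < Juno < Leo < Tess < Ben < Kai < Fred < Aiko < Paz < Zara < Finn.
The 5th largest is Fred.

Fred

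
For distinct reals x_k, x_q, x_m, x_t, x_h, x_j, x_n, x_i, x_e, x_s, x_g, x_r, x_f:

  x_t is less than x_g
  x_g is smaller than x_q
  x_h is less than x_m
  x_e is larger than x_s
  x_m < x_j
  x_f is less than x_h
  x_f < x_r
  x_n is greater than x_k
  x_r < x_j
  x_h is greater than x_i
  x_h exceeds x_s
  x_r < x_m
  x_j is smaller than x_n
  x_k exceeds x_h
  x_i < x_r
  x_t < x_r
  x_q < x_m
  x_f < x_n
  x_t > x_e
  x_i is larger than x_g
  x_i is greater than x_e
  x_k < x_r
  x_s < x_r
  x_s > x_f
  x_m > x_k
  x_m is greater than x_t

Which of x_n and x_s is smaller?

x_s

Chaining the given relations: x_s < x_e < x_t < x_g < x_i < x_h < x_k < x_r < x_m < x_j < x_n.
So x_s < x_n; x_s is the smaller of the two.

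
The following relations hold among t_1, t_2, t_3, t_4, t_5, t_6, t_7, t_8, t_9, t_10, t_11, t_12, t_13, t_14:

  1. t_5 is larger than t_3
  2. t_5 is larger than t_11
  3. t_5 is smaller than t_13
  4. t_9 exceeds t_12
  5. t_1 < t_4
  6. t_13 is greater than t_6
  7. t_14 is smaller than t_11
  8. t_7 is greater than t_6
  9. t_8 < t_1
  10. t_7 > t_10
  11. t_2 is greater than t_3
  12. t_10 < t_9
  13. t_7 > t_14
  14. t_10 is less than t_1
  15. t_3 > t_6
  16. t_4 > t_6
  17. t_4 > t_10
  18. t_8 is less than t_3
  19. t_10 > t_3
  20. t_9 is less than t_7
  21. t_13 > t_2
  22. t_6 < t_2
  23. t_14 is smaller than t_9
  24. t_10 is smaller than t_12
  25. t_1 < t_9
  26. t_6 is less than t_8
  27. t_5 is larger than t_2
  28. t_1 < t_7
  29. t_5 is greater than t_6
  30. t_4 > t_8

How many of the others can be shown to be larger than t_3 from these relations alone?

Directly above t_3: t_10, t_2, t_5.
One step further: t_1, t_12, t_4, t_9, t_7, t_13 (9 so far).
No other element is forced above t_3 by the given relations, so the count is 9.

9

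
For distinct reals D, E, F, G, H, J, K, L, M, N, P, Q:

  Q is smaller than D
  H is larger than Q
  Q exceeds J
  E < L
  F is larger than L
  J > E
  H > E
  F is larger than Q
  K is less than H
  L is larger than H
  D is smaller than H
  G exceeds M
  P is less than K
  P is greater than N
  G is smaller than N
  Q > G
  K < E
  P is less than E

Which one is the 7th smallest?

Chaining the given pairs: M < G < N < P < K < E < J < Q < D < H < L < F.
Counting 7 from the smallest end gives J.

J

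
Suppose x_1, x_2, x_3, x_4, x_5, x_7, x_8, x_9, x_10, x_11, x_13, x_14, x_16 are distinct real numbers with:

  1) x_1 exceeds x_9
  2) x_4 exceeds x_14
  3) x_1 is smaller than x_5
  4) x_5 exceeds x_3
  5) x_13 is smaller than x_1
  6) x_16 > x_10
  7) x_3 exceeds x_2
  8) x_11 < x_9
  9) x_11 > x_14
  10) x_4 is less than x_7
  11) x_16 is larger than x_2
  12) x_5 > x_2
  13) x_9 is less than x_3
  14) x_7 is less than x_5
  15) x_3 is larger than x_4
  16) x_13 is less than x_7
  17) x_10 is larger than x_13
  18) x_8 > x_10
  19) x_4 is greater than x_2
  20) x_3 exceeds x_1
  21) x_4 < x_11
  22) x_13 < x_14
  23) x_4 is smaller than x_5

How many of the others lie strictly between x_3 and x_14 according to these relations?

The relations place x_14 below x_3. An element lies strictly between them when it is forced above x_14 and also forced below x_3.
Above x_14: {x_4, x_11, x_9, x_1, x_7, x_5}. Below x_3: {x_2, x_13, x_4, x_11, x_9, x_1}.
Intersection: {x_4, x_11, x_9, x_1} — 4.

4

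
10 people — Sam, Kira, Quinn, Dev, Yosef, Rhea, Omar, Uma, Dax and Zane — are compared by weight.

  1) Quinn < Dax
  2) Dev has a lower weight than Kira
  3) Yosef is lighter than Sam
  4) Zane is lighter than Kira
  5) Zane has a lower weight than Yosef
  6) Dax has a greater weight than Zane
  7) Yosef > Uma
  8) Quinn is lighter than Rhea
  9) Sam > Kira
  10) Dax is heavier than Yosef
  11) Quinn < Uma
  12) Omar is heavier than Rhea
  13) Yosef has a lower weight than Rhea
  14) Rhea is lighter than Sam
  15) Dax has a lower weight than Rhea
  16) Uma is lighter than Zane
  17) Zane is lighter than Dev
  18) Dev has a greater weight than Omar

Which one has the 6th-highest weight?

Piecing the relations together gives one ordering: Quinn < Uma < Zane < Yosef < Dax < Rhea < Omar < Dev < Kira < Sam.
The 6th largest is Dax.

Dax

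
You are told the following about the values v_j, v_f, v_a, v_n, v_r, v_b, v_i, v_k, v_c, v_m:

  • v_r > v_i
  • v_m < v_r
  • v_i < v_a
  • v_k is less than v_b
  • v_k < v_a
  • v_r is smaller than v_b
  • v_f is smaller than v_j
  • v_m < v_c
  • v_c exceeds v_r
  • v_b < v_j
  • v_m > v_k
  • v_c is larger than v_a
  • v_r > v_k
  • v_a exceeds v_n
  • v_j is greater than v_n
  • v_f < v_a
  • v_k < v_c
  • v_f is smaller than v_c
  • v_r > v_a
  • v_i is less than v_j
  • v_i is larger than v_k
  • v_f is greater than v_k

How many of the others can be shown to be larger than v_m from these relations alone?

4

From v_m the given relations immediately reach v_r, v_c.
From those, v_b — 3 in total.
From those, v_j — 4 in total.
No other element is forced above v_m by the given relations, so the count is 4.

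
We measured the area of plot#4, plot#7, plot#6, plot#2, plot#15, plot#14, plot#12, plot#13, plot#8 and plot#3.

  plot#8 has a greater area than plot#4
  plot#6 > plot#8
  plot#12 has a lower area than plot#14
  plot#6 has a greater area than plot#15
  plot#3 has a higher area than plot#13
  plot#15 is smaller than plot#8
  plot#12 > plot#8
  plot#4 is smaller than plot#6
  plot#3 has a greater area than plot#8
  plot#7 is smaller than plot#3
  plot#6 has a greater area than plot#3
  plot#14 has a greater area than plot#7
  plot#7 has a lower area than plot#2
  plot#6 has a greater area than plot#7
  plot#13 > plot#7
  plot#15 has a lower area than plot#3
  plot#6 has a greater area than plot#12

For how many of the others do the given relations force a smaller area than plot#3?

5

From plot#3 the given relations immediately reach plot#15, plot#7, plot#13, plot#8.
From those, plot#4 — 5 in total.
No other element is forced below plot#3 by the given relations, so the count is 5.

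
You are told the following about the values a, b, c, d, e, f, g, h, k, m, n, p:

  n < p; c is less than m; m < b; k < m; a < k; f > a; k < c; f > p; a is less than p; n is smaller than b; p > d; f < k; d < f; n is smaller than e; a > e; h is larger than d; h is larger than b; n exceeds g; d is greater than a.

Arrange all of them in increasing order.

The consecutive links are each given: g < n; n < e; e < a; a < d; d < p; p < f; f < k; k < c; c < m; m < b; b < h.

g < n < e < a < d < p < f < k < c < m < b < h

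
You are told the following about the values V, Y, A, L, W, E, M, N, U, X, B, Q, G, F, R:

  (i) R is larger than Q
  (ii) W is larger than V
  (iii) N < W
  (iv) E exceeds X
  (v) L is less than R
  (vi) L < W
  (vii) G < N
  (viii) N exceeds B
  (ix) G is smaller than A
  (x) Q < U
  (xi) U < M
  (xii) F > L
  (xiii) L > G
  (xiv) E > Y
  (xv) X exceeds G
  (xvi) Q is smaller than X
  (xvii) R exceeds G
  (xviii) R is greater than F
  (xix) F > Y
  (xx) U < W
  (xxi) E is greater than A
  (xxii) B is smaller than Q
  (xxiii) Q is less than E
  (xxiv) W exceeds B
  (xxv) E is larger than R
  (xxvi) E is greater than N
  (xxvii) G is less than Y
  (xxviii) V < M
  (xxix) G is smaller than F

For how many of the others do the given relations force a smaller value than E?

From E the given relations immediately reach Q, Y, N, X, A, R.
From those, B, G, L, F — 10 in total.
Nothing else is reachable below E; 10 in all.

10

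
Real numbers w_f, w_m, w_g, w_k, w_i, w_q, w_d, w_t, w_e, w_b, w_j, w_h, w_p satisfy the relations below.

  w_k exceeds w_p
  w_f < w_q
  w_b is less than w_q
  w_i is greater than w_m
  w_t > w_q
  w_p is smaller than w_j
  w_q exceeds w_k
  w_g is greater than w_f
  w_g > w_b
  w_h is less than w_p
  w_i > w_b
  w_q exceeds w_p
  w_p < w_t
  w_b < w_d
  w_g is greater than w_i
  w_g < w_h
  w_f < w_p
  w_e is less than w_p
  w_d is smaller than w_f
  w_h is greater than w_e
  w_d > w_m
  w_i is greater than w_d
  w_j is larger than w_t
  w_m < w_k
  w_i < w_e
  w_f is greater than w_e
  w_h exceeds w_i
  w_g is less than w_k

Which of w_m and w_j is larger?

w_j

Link the given pairs in sequence: w_m < w_d; w_d < w_i; w_i < w_e; w_e < w_f; w_f < w_g; w_g < w_h; w_h < w_p; w_p < w_k; w_k < w_q; w_q < w_t; w_t < w_j.
Together: w_m < w_d < w_i < w_e < w_f < w_g < w_h < w_p < w_k < w_q < w_t < w_j.
So w_m < w_j; w_j is the larger of the two.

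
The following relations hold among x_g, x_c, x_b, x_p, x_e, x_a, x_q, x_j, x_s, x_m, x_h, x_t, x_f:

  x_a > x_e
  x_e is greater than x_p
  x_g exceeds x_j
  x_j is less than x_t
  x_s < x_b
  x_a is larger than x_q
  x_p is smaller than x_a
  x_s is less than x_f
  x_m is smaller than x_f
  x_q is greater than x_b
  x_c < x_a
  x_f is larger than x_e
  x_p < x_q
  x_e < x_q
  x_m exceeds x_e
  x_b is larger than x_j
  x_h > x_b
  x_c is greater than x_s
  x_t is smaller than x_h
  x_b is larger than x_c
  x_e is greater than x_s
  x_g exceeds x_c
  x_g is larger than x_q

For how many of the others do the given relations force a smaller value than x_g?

The elements the relations force below x_g are x_s, x_j, x_p, x_e, x_c, x_b, x_q — no chain reaches any other.
That is 7.

7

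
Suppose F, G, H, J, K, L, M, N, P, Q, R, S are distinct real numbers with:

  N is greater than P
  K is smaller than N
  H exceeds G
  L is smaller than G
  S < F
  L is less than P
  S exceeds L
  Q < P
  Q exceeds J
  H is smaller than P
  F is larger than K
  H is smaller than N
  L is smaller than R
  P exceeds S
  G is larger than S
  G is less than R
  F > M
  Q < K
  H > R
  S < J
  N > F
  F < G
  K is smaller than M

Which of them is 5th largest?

Piecing the relations together gives one ordering: L < S < J < Q < K < M < F < G < R < H < P < N.
Counting 5 from the largest end gives G.

G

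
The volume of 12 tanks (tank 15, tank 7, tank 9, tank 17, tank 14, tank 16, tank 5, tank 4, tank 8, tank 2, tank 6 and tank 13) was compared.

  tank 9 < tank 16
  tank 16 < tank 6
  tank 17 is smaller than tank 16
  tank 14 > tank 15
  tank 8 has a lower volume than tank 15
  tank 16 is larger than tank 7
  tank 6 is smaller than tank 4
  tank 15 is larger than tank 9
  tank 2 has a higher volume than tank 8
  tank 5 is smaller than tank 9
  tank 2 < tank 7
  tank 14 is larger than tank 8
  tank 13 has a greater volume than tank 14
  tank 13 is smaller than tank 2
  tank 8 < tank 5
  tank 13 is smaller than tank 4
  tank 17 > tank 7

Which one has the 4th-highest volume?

tank 17

The consecutive relations fix a unique order: tank 8 < tank 5 < tank 9 < tank 15 < tank 14 < tank 13 < tank 2 < tank 7 < tank 17 < tank 16 < tank 6 < tank 4.
Counting 4 from the largest end gives tank 17.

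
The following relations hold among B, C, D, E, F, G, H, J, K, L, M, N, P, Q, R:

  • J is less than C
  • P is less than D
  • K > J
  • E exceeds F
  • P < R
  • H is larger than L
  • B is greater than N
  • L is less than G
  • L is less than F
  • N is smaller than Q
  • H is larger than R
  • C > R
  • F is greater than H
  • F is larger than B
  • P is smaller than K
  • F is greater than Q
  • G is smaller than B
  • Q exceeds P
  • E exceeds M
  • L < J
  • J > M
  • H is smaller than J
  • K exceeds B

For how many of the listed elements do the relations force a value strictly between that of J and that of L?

The relations place L below J. An element lies strictly between them when it is forced above L and also forced below J.
Above L: {G, B, H, K, F, E, C}. Below J: {P, R, M, H}.
Intersection: {H} — 1.

1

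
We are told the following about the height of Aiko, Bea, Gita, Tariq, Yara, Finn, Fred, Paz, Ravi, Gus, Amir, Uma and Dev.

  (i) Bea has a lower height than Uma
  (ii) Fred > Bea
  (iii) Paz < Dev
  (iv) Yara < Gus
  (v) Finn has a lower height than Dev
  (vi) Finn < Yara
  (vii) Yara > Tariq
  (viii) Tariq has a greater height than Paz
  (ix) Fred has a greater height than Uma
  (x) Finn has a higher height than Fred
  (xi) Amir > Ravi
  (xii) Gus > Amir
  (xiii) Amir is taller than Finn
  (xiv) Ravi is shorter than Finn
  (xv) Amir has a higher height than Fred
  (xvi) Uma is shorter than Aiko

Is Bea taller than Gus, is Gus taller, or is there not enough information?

Bea < Uma < Fred < Amir < Gus, by transitivity through Uma, Fred, Amir.
So Gus is taller.

Gus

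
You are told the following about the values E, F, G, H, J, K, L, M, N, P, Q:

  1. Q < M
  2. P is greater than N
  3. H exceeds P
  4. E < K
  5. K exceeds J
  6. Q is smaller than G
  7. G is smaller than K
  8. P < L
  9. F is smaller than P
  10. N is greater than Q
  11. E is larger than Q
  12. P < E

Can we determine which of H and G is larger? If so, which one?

Following every chain through G: above G we get K; below G we get Q.
H is not reached, and no chain runs the other way from H to G.
So the given relations leave the order of G and H undetermined.

undetermined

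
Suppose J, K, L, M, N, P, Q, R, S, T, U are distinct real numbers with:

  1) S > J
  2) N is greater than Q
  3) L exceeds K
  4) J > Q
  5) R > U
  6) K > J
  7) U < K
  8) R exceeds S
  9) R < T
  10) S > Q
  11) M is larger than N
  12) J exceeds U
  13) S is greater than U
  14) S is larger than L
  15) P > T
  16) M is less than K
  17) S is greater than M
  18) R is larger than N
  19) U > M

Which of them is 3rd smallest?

The consecutive relations fix a unique order: Q < N < M < U < J < K < L < S < R < T < P.
Counting 3 from the smallest end gives M.

M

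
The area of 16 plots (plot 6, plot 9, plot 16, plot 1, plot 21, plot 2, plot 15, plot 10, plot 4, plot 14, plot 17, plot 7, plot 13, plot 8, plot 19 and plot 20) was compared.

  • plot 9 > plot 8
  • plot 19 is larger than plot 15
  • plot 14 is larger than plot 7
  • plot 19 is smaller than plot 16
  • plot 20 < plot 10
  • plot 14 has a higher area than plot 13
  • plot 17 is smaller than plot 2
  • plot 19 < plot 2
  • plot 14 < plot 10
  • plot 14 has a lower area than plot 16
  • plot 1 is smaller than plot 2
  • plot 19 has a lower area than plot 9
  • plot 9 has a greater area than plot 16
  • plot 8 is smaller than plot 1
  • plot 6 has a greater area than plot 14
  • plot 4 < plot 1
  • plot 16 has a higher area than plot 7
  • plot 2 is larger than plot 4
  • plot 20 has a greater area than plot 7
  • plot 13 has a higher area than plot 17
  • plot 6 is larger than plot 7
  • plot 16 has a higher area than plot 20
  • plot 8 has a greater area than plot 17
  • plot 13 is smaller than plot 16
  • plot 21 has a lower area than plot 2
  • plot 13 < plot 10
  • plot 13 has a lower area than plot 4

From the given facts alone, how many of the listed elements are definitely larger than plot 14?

4

The elements the relations force above plot 14 are plot 10, plot 16, plot 6, plot 9 — no chain reaches any other.
That is 4.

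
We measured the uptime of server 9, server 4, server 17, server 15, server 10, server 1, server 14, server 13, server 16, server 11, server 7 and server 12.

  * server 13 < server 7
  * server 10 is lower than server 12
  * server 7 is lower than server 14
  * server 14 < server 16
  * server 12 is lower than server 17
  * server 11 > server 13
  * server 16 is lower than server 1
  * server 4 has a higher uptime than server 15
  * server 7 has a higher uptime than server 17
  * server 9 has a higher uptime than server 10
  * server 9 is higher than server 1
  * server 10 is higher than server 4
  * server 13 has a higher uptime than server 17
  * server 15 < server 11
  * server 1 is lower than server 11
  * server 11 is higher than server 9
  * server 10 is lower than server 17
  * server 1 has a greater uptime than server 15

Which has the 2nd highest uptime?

The consecutive relations fix a unique order: server 15 < server 4 < server 10 < server 12 < server 17 < server 13 < server 7 < server 14 < server 16 < server 1 < server 9 < server 11.
The 2nd largest is server 9.

server 9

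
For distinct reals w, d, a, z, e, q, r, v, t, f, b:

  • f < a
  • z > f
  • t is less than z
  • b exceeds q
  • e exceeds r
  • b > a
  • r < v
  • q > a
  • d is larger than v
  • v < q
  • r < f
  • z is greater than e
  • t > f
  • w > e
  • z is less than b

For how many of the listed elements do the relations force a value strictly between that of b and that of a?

Chaining upward from a reaches: q.
Chaining downward from b reaches: r, v, f, e, q, t, z.
Strictly between a and b are those in both lists: q — 1 element.

1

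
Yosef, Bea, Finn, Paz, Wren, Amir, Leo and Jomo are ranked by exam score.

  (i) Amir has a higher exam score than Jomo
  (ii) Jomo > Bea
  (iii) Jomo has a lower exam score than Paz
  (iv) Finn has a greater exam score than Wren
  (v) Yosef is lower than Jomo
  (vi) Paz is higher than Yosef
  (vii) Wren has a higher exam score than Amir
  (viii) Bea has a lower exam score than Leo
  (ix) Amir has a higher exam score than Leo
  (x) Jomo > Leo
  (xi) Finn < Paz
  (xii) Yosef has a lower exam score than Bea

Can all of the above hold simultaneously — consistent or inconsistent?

consistent

Every relation is compatible with Yosef < Bea < Leo < Jomo < Amir < Wren < Finn < Paz; the set is consistent.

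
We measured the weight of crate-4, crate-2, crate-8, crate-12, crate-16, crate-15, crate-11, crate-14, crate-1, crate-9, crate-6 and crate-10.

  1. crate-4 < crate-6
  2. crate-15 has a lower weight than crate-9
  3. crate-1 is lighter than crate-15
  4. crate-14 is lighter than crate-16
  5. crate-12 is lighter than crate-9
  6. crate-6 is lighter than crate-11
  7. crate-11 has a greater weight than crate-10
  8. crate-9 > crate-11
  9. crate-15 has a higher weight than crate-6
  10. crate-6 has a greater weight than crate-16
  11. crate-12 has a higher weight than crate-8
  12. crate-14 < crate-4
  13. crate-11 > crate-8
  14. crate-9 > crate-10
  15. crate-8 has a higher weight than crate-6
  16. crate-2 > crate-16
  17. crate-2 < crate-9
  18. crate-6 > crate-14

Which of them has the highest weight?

crate-9

Chaining downward from crate-9: directly below it, crate-10, crate-2, crate-15, crate-11, crate-12; then crate-16, crate-6, crate-1, crate-8; then crate-14, crate-4.
That covers every other element, and nothing is given above crate-9, so crate-9 is the highest weight.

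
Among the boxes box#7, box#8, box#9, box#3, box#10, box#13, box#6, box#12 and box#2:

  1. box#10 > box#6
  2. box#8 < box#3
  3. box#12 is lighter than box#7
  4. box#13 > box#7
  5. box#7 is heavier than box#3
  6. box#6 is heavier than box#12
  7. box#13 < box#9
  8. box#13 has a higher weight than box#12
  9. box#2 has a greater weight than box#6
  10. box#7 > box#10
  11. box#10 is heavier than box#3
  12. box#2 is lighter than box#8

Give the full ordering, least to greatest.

box#12 < box#6 < box#2 < box#8 < box#3 < box#10 < box#7 < box#13 < box#9

Nothing is placed below box#12, so it is least; from there box#12 < box#6; box#6 < box#2; box#2 < box#8; box#8 < box#3; box#3 < box#10; box#10 < box#7; box#7 < box#13; box#13 < box#9, each given directly.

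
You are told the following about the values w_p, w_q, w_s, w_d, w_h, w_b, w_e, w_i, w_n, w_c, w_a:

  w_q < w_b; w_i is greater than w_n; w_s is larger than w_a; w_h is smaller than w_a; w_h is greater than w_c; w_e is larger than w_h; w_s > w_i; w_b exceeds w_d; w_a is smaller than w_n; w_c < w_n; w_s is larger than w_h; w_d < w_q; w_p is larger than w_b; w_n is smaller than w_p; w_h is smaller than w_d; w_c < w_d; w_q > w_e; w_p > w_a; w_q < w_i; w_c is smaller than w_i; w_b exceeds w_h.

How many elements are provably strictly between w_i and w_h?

5

Chaining upward from w_h reaches: w_e, w_d, w_a, w_q, w_n, w_b, w_p, w_s.
Chaining downward from w_i reaches: w_c, w_e, w_d, w_a, w_q, w_n.
Strictly between w_h and w_i are those in both lists: w_e, w_d, w_a, w_q, w_n — 5 elements.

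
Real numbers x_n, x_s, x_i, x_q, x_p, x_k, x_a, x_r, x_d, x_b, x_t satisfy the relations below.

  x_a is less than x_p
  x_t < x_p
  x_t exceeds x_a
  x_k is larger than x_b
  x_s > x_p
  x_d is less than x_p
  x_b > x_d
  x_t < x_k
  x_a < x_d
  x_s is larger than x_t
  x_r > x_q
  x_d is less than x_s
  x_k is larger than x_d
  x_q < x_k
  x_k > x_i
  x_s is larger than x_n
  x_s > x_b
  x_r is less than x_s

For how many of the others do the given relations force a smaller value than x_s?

Directly below x_s: x_n, x_d, x_t, x_b, x_p, x_r.
One step further: x_a, x_q (8 so far).
Nothing else is reachable below x_s; 8 in all.

8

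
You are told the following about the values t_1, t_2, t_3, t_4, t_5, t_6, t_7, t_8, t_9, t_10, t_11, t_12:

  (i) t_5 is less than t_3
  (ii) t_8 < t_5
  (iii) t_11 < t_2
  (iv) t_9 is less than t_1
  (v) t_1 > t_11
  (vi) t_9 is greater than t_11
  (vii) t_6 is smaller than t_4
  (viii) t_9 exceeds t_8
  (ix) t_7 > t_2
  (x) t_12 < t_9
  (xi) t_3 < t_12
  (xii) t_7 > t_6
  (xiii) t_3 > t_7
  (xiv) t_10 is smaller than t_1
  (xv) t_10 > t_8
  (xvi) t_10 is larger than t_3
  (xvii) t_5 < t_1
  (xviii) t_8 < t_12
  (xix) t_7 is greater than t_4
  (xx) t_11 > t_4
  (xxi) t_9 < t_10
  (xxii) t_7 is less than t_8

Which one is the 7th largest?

Chaining the given pairs: t_6 < t_4 < t_11 < t_2 < t_7 < t_8 < t_5 < t_3 < t_12 < t_9 < t_10 < t_1.
The 7th largest is t_8.

t_8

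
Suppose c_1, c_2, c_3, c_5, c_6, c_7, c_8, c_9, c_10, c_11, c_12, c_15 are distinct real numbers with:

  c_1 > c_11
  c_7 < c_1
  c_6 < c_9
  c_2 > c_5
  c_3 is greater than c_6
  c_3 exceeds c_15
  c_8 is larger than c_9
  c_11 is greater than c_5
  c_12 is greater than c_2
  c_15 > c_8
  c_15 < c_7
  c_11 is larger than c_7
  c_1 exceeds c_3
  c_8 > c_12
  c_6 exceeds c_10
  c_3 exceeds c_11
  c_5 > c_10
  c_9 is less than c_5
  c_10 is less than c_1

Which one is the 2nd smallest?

c_6

The consecutive relations fix a unique order: c_10 < c_6 < c_9 < c_5 < c_2 < c_12 < c_8 < c_15 < c_7 < c_11 < c_3 < c_1.
Counting 2 from the smallest end gives c_6.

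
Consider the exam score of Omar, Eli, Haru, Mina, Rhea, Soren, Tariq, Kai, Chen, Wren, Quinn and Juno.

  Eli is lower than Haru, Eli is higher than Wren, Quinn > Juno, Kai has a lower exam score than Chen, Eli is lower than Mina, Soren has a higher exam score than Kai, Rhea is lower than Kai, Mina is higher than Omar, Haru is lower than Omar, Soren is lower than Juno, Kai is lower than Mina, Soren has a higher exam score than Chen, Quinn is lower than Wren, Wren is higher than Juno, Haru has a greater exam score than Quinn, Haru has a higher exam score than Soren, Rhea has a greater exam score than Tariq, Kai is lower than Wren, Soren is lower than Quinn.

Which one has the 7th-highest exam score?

Juno

Piecing the relations together gives one ordering: Tariq < Rhea < Kai < Chen < Soren < Juno < Quinn < Wren < Eli < Haru < Omar < Mina.
Counting 7 from the largest end gives Juno.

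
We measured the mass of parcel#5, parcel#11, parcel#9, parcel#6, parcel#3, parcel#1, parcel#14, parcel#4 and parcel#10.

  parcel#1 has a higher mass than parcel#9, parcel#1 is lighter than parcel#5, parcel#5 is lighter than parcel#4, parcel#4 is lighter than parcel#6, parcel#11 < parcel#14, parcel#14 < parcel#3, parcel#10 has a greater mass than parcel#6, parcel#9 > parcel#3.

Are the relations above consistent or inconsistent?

Every relation is compatible with parcel#11 < parcel#14 < parcel#3 < parcel#9 < parcel#1 < parcel#5 < parcel#4 < parcel#6 < parcel#10; the set is consistent.

consistent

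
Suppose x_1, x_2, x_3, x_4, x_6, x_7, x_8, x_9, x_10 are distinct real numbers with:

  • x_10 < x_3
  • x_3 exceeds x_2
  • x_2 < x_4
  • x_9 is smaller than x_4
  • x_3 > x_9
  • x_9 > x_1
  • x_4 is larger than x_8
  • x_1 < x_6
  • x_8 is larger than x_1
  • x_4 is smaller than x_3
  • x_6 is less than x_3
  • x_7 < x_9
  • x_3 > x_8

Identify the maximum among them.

Chaining downward from x_3: directly below it, x_2, x_10, x_8, x_9, x_4, x_6; then x_1, x_7.
That covers every other element, and nothing is given above x_3, so x_3 is the maximum.

x_3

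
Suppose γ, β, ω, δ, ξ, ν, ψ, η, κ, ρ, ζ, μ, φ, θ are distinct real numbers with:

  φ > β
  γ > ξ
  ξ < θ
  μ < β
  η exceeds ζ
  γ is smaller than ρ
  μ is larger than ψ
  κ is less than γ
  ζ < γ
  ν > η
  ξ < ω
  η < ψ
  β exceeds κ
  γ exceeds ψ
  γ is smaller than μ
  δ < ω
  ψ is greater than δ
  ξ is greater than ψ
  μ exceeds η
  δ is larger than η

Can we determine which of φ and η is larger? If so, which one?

η < δ and δ < ψ give η < ψ.
Then ψ < ξ extends the chain to ξ.
Then ξ < γ extends the chain to γ.
With γ < μ: η < δ < ψ < ξ < γ < μ.
Then μ < β extends the chain to β.
With β < φ: η < δ < ψ < ξ < γ < μ < β < φ.
So φ is larger.

φ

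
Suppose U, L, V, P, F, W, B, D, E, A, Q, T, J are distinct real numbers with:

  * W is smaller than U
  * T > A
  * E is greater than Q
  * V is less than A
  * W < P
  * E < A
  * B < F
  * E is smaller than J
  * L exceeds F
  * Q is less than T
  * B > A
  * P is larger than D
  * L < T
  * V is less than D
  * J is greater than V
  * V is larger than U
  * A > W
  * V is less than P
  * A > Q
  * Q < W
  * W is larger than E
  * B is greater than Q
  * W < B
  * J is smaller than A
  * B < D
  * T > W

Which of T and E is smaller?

Following the relations from E: E < W < U < V < J < A < B < F < L < T.
So E < T; E is the smaller of the two.

E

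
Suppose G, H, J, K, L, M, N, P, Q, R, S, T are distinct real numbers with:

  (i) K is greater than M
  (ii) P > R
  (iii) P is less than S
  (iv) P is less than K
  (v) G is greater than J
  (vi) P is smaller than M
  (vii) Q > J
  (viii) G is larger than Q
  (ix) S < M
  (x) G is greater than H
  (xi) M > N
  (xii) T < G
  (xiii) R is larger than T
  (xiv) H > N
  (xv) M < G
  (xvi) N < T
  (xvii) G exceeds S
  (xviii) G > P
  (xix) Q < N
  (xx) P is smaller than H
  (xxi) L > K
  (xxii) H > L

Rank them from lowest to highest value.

J < Q < N < T < R < P < S < M < K < L < H < G

Nothing is placed below J, so it is least; from there J < Q; Q < N; N < T; T < R; R < P; P < S; S < M; M < K; K < L; L < H; H < G, each given directly.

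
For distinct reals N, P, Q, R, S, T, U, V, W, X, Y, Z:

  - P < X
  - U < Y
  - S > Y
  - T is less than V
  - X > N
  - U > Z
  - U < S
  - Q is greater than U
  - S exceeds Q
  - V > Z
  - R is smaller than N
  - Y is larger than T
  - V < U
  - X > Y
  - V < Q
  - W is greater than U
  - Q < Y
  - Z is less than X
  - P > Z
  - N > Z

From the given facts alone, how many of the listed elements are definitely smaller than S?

6

Directly below S: U, Q, Y.
One step further: T, Z, V (6 so far).
No other element is forced below S by the given relations, so the count is 6.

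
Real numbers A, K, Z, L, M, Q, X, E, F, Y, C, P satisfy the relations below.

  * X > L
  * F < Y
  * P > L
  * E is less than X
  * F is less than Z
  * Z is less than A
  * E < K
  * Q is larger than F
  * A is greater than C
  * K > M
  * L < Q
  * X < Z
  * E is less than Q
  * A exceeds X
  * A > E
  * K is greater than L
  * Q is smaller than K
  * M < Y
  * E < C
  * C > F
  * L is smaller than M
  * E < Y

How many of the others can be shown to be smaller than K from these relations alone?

From K the given relations immediately reach L, E, Q, M.
From those, F — 5 in total.
Nothing else is reachable below K; 5 in all.

5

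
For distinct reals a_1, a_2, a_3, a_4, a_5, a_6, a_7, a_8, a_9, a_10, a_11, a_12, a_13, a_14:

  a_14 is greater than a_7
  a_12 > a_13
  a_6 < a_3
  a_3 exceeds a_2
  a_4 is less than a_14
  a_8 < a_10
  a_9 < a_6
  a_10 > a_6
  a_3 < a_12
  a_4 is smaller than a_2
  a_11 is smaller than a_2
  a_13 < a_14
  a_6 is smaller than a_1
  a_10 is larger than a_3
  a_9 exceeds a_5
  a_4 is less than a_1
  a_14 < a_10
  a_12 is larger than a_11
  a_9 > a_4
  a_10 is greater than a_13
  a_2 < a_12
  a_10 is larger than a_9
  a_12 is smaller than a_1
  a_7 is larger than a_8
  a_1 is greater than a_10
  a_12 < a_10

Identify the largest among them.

a_1

a_13 is not greatest since a_13 < a_12; a_5 is not greatest since a_5 < a_9; a_8 is not greatest since a_8 < a_7; a_11 is not greatest since a_11 < a_2; a_4 is not greatest since a_4 < a_14; a_2 is not greatest since a_2 < a_3; a_7 is not greatest since a_7 < a_14; a_9 is not greatest since a_9 < a_10; a_6 is not greatest since a_6 < a_10; a_14 is not greatest since a_14 < a_10; a_3 is not greatest since a_3 < a_10; a_12 is not greatest since a_12 < a_1; a_10 is not greatest since a_10 < a_1.
Only a_1 has nothing above it, so a_1 is the largest.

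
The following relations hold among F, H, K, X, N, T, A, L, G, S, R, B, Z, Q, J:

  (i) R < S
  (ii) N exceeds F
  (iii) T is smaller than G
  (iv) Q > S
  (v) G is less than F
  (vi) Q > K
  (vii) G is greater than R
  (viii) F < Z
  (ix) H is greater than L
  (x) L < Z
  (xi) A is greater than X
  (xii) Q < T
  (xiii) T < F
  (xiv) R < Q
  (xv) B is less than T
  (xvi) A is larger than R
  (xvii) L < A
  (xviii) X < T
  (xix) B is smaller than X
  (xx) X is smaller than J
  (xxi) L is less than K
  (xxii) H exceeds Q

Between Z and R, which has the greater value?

Following the relations from R: R < S < Q < T < G < F < Z.
So R < Z; Z is the larger of the two.

Z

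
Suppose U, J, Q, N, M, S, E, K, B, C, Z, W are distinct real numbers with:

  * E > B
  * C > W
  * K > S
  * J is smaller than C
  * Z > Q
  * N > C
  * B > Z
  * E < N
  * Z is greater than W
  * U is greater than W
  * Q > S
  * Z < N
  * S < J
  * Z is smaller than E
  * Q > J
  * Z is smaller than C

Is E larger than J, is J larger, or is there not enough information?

The relevant relations are J < Q; Q < Z; Z < B; B < E.
Chaining these gives J < Q < Z < B < E.
So E is larger.

E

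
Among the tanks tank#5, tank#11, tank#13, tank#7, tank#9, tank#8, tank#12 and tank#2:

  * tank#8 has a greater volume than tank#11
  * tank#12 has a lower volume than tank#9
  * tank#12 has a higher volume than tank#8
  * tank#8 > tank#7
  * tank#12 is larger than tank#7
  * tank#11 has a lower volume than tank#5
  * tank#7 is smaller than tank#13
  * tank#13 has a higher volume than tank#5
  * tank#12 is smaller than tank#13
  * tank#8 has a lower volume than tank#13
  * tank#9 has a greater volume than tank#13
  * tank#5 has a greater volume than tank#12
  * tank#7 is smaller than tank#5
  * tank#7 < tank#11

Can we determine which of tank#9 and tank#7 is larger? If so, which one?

tank#7 < tank#11 and tank#11 < tank#8 give tank#7 < tank#8.
Then tank#8 < tank#12 extends the chain to tank#12.
With tank#12 < tank#5: tank#7 < tank#11 < tank#8 < tank#12 < tank#5.
With tank#5 < tank#13: tank#7 < tank#11 < tank#8 < tank#12 < tank#5 < tank#13.
Then tank#13 < tank#9 extends the chain to tank#9.
So tank#9 is larger.

tank#9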